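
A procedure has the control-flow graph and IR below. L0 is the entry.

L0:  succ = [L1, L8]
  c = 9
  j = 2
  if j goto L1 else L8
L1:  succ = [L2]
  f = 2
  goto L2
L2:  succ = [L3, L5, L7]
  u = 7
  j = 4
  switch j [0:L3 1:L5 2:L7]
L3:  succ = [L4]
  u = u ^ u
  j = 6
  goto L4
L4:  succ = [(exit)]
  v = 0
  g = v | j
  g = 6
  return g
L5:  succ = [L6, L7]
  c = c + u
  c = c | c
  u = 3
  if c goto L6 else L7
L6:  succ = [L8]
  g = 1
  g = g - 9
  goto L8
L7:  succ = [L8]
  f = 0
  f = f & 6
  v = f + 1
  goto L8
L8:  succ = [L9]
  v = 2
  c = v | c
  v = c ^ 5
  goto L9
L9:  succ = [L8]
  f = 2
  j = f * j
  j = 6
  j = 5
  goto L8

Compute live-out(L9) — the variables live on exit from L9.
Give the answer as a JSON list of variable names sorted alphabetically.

Per-block:
  L0 def {c,j} use ∅
  L1 def {f} use ∅
  L2 def {j,u} use ∅
  L3 def {j,u} use {u}
  L4 def {g,v} use {j}
  L5 def {c,u} use {c,u}
  L6 def {g} use ∅
  L7 def {f,v} use ∅
  L8 def {c,v} use {c}
  L9 def {f,j} use {j}

Backward fixpoint:
  L0 li=∅ lo={c,j}
  L1 li={c} lo={c}
  L2 li={c} lo={c,j,u}
  L3 li={u} lo={j}
  L4 li={j} lo=∅
  L5 li={c,j,u} lo={c,j}
  L6 li={c,j} lo={c,j}
  L7 li={c,j} lo={c,j}
  L8 li={c,j} lo={c,j}
  L9 li={c,j} lo={c,j}

live-out(L9) = ["c", "j"]

Answer: ["c", "j"]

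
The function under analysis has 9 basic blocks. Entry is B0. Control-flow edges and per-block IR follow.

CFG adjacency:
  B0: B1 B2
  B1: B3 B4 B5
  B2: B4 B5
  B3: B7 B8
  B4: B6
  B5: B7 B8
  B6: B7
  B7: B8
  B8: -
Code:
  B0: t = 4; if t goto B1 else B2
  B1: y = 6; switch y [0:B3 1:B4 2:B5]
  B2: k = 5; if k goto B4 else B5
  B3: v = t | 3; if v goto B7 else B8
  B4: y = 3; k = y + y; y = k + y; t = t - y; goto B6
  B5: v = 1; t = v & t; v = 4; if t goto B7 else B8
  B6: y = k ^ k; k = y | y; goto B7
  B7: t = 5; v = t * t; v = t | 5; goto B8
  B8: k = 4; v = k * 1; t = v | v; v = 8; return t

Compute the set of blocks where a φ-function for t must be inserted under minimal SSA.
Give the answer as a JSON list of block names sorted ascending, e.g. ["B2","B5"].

Answer: ["B7", "B8"]

Working:
idom tree: B1←B0 B2←B0 B3←B1 B4←B0 B5←B0 B6←B4 B7←B0 B8←B0
Dom∩ at merges:
  B4: preds {B1,B2}: {B0,B1} ∩ {B0,B2} = {B0}; idom=B0
  B5: preds {B1,B2}: {B0,B1} ∩ {B0,B2} = {B0}; idom=B0
  B7: preds {B3,B5,B6}: {B0,B1,B3} ∩ {B0,B5} ∩ {B0,B4,B6} = {B0}; idom=B0
  B8: preds {B3,B5,B7}: {B0,B1,B3} ∩ {B0,B5} ∩ {B0,B7} = {B0}; idom=B0

DF derivation:
  join B4 pred B1: B1 stop@B0
  join B4 pred B2: B2 stop@B0
  join B5 pred B1: B1 stop@B0
  join B5 pred B2: B2 stop@B0
  join B7 pred B3: B3→B1 stop@B0
  join B7 pred B5: B5 stop@B0
  join B7 pred B6: B6→B4 stop@B0
  join B8 pred B3: B3→B1 stop@B0
  join B8 pred B5: B5 stop@B0
  join B8 pred B7: B7 stop@B0
  B0: DF=∅
  B1: DF={B4,B5,B7,B8}
  B2: DF={B4,B5}
  B3: DF={B7,B8}
  B4: DF={B7}
  B5: DF={B7,B8}
  B6: DF={B7}
  B7: DF={B8}
  B8: DF=∅

φ for t: defs {B0,B4,B5,B7,B8}
  DF⁺ = {B7,B8}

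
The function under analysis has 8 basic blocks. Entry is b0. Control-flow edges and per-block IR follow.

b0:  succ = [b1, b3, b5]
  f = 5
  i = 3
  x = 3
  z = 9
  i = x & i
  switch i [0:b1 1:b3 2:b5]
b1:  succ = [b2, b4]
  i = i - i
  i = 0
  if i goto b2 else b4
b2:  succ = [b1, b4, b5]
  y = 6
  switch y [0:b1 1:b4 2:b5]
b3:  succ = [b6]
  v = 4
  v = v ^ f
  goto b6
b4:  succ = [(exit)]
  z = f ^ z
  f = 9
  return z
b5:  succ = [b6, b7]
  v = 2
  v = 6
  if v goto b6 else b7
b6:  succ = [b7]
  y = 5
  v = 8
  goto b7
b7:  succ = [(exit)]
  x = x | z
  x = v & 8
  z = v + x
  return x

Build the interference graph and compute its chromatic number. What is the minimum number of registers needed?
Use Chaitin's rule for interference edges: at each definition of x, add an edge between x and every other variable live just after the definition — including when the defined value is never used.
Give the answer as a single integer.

def/use:
  b0 def {f,i,x,z} use ∅
  b1 def {i} use {i}
  b2 def {y} use ∅
  b3 def {v} use {f}
  b4 def {f,z} use {f,z}
  b5 def {v} use ∅
  b6 def {v,y} use ∅
  b7 def {x,z} use {v,x,z}

Liveness:
  live b0: ∅→{f,i,x,z}
  live b1: {f,i,x,z}→{f,i,x,z}
  live b2: {f,i,x,z}→{f,i,x,z}
  live b3: {f,x,z}→{x,z}
  live b4: {f,z}→∅
  live b5: {x,z}→{v,x,z}
  live b6: {x,z}→{v,x,z}
  live b7: {v,x,z}→∅

Conflict graph:
  f: {i,v,x,y,z}
  i: {f,x,y,z}
  v: {f,x,z}
  x: {f,i,v,y,z}
  y: {f,i,x,z}
  z: {f,i,v,x,y}

Registers:
  clique {f,i,x,y,z} ⇒ need ≥ 5
  5-colouring: R0={f}  R1={x}  R2={z}  R3={i,v}  R4={y}
  χ = 5

Answer: 5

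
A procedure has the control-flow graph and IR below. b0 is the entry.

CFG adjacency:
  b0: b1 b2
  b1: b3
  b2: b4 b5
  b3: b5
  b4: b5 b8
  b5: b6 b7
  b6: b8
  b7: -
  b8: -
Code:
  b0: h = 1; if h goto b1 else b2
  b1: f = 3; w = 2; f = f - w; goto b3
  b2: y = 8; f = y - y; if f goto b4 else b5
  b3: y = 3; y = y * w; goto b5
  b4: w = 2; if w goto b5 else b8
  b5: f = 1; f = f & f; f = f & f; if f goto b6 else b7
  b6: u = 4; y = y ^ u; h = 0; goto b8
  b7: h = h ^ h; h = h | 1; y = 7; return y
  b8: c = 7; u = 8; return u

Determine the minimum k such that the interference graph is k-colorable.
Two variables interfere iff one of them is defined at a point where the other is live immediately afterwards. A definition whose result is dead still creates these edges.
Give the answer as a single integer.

Block summaries:
  b0 def {h} use ∅
  b1 def {f,w} use ∅
  b2 def {f,y} use ∅
  b3 def {y} use {w}
  b4 def {w} use ∅
  b5 def {f} use ∅
  b6 def {h,u,y} use {y}
  b7 def {h,y} use {h}
  b8 def {c,u} use ∅

Liveness:
  live b0: ∅→{h}
  live b1: {h}→{h,w}
  live b2: {h}→{h,y}
  live b3: {h,w}→{h,y}
  live b4: {h,y}→{h,y}
  live b5: {h,y}→{h,y}
  live b6: {y}→∅
  live b7: {h}→∅
  live b8: ∅→∅

Interfere edges:
  c: ∅
  f: {h,w,y}
  h: {f,w,y}
  u: {y}
  w: {f,h,y}
  y: {f,h,u,w}

Colouring:
  {f,h,w,y} pairwise interfere (4-clique) ⇒ χ ≥ 4
  assign c→r0 f→r1 h→r2 u→r1 w→r3 y→r0 — no edge inside a register ⇒ χ ≤ 4
  χ = 4

Answer: 4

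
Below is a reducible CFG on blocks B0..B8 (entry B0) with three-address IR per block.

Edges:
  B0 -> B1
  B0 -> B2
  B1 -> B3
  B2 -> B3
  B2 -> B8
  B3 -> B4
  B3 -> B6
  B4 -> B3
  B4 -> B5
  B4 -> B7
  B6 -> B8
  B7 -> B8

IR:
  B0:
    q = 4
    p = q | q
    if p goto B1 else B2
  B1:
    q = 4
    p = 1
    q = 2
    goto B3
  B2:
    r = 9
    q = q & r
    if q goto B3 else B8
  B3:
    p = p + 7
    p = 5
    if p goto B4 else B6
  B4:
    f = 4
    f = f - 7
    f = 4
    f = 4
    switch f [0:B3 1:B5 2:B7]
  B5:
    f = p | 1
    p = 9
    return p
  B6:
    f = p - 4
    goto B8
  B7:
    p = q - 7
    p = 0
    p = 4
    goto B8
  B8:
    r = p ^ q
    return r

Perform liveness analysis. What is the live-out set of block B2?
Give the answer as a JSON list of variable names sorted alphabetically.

def/use:
  B0: def={p,q} ue=∅
  B1: def={p,q} ue=∅
  B2: def={q,r} ue={q}
  B3: def={p} ue={p}
  B4: def={f} ue=∅
  B5: def={f,p} ue={p}
  B6: def={f} ue={p}
  B7: def={p} ue={q}
  B8: def={r} ue={p,q}

Live sets:
  B0 li=∅ lo={p,q}
  B1 li=∅ lo={p,q}
  B2 li={p,q} lo={p,q}
  B3 li={p,q} lo={p,q}
  B4 li={p,q} lo={p,q}
  B5 li={p} lo=∅
  B6 li={p,q} lo={p,q}
  B7 li={q} lo={p,q}
  B8 li={p,q} lo=∅

live-out(B2) = ["p", "q"]

Answer: ["p", "q"]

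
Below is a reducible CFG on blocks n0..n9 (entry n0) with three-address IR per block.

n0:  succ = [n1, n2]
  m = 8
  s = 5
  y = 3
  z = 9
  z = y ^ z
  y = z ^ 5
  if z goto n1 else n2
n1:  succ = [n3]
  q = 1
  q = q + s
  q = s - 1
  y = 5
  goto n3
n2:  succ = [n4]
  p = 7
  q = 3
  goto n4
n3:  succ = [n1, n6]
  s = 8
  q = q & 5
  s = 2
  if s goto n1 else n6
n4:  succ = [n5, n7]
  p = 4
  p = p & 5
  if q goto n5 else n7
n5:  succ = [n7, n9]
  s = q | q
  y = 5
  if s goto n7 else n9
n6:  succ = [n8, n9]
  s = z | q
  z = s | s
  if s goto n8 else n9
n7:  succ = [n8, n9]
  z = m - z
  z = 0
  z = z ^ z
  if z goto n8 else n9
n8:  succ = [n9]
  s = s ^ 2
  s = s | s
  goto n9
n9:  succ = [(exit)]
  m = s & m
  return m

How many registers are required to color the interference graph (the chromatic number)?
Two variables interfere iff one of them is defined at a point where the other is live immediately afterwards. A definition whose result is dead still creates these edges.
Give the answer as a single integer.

Answer: 5

Analysis:
def/use:
  n0: def={m,s,y,z} ue=∅
  n1: def={q,y} ue={s}
  n2: def={p,q} ue=∅
  n3: def={q,s} ue={q}
  n4: def={p} ue={q}
  n5: def={s,y} ue={q}
  n6: def={s,z} ue={q,z}
  n7: def={z} ue={m,z}
  n8: def={s} ue={s}
  n9: def={m} ue={m,s}

Live sets:
  live n0: ∅→{m,s,z}
  live n1: {m,s,z}→{m,q,z}
  live n2: {m,s,z}→{m,q,s,z}
  live n3: {m,q,z}→{m,q,s,z}
  live n4: {m,q,s,z}→{m,q,s,z}
  live n5: {m,q,z}→{m,s,z}
  live n6: {m,q,z}→{m,s}
  live n7: {m,s,z}→{m,s}
  live n8: {m,s}→{m,s}
  live n9: {m,s}→∅

Interference:
  m↔{p,q,s,y,z}
  p↔{m,q,s,z}
  q↔{m,p,s,y,z}
  s↔{m,p,q,y,z}
  y↔{m,q,s,z}
  z↔{m,p,q,s,y}

Registers:
  lower bound: {m,p,q,s,z} mutually conflict ⇒ χ ≥ 5
  5-colouring: R0={m}  R1={q}  R2={s}  R3={z}  R4={p,y}
  χ = 5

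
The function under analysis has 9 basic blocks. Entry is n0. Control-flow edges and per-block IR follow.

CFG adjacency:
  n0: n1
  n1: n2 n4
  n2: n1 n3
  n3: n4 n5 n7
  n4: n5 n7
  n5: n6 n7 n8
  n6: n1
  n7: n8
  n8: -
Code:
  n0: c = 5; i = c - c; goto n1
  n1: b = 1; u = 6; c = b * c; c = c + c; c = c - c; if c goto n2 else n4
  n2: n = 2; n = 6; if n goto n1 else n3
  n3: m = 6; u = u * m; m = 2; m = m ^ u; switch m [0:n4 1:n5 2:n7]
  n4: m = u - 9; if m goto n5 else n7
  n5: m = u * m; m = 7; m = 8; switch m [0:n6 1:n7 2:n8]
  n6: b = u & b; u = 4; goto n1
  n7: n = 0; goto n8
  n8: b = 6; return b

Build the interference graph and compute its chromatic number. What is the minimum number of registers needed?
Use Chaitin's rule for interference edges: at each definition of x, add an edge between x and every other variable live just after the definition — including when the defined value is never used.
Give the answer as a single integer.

Answer: 4

Working:
Per-block:
  n0: {c,i} / ∅
  n1: {b,c,u} / {c}
  n2: {n} / ∅
  n3: {m,u} / {u}
  n4: {m} / {u}
  n5: {m} / {m,u}
  n6: {b,u} / {b,u}
  n7: {n} / ∅
  n8: {b} / ∅

Live sets:
  live n0: ∅→{c}
  live n1: {c}→{b,c,u}
  live n2: {b,c,u}→{b,c,u}
  live n3: {b,c,u}→{b,c,m,u}
  live n4: {b,c,u}→{b,c,m,u}
  live n5: {b,c,m,u}→{b,c,u}
  live n6: {b,c,u}→{c}
  live n7: ∅→∅
  live n8: ∅→∅

Interference:
  b: {c,m,n,u}
  c: {b,i,m,n,u}
  i: {c}
  m: {b,c,u}
  n: {b,c,u}
  u: {b,c,m,n}

Chromatic number:
  {b,c,m,u} pairwise interfere (4-clique) ⇒ χ ≥ 4
  4-colouring: r0={c}  r1={b,i}  r2={u}  r3={m,n}
  χ = 4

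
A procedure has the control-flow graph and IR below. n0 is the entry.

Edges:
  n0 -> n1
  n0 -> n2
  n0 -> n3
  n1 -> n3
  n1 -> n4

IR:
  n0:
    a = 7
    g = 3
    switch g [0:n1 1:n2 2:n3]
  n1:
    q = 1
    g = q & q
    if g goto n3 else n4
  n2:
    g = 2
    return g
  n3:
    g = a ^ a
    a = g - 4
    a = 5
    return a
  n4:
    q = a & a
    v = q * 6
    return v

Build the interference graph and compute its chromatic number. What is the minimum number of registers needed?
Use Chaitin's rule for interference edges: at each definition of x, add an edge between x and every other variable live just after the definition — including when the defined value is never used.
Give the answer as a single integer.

Block summaries:
  n0 def {a,g} use ∅
  n1 def {g,q} use ∅
  n2 def {g} use ∅
  n3 def {a,g} use {a}
  n4 def {q,v} use {a}

Backward fixpoint:
  n0: in=∅ out={a}
  n1: in={a} out={a}
  n2: in=∅ out=∅
  n3: in={a} out=∅
  n4: in={a} out=∅

Conflict graph:
  a↔{g,q}
  g↔{a}
  q↔{a}
  v↔∅

Chromatic number:
  lower bound: {a,g} mutually conflict ⇒ χ ≥ 2
  2-colouring: R0={a,v}  R1={g,q}
  χ = 2

Answer: 2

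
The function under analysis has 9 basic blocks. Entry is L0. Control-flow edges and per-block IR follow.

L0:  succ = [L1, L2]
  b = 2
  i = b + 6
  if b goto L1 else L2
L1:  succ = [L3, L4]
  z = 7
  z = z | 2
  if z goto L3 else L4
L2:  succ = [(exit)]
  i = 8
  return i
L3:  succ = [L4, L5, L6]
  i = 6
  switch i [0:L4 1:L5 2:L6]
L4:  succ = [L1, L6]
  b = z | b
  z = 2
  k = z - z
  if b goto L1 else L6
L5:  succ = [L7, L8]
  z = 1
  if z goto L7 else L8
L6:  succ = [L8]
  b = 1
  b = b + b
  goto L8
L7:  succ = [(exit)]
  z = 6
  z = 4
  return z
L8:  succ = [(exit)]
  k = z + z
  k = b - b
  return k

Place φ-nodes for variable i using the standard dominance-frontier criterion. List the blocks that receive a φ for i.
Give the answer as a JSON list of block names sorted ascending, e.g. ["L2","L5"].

Answer: ["L1", "L4", "L6", "L8"]

Analysis:
idom tree: L1←L0 L2←L0 L3←L1 L4←L1 L5←L3 L6←L1 L7←L5 L8←L1
Join-block Dom:
  L1: preds {L0,L4}: {L0} ∩ {L0,L1,L4} = {L0}; idom=L0
  L4: preds {L1,L3}: {L0,L1} ∩ {L0,L1,L3} = {L0,L1}; idom=L1
  L6: preds {L3,L4}: {L0,L1,L3} ∩ {L0,L1,L4} = {L0,L1}; idom=L1
  L8: preds {L5,L6}: {L0,L1,L3,L5} ∩ {L0,L1,L6} = {L0,L1}; idom=L1

DF walk-up:
  L1←L0: walk · to L0
  L1←L4: walk L4→L1 to L0
  L4←L1: walk · to L1
  L4←L3: walk L3 to L1
  L6←L3: walk L3 to L1
  L6←L4: walk L4 to L1
  L8←L5: walk L5→L3 to L1
  L8←L6: walk L6 to L1
  L0: DF=∅
  L1: DF={L1}
  L2: DF=∅
  L3: DF={L4,L6,L8}
  L4: DF={L1,L6}
  L5: DF={L8}
  L6: DF={L8}
  L7: DF=∅
  L8: DF=∅

φ for i: defs {L0,L2,L3}
  DF⁺ = {L1,L4,L6,L8}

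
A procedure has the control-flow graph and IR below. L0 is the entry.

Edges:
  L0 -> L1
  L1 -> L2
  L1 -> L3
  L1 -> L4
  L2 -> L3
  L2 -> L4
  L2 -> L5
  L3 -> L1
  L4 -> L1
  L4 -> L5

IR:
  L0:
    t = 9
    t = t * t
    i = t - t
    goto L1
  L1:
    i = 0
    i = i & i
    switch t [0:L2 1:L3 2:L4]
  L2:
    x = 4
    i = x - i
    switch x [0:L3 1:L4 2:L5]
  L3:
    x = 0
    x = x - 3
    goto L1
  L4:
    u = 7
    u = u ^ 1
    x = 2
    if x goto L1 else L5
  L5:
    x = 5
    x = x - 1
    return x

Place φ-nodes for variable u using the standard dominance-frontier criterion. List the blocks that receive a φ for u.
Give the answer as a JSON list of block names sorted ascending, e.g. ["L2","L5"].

Answer: ["L1", "L5"]

Working:
idom tree: L1←L0 L2←L1 L3←L1 L4←L1 L5←L1
Dom at joins:
  L1: preds {L0,L3,L4}: {L0} ∩ {L0,L1,L3} ∩ {L0,L1,L4} = {L0}; idom=L0
  L3: preds {L1,L2}: {L0,L1} ∩ {L0,L1,L2} = {L0,L1}; idom=L1
  L4: preds {L1,L2}: {L0,L1} ∩ {L0,L1,L2} = {L0,L1}; idom=L1
  L5: preds {L2,L4}: {L0,L1,L2} ∩ {L0,L1,L4} = {L0,L1}; idom=L1

DF walk-up:
  L1←L0: walk · to L0
  L1←L3: walk L3→L1 to L0
  L1←L4: walk L4→L1 to L0
  L3←L1: walk · to L1
  L3←L2: walk L2 to L1
  L4←L1: walk · to L1
  L4←L2: walk L2 to L1
  L5←L2: walk L2 to L1
  L5←L4: walk L4 to L1
  L0: DF=∅
  L1: DF={L1}
  L2: DF={L3,L4,L5}
  L3: DF={L1}
  L4: DF={L1,L5}
  L5: DF=∅

φ for u: defs {L4}
  DF⁺ = {L1,L5}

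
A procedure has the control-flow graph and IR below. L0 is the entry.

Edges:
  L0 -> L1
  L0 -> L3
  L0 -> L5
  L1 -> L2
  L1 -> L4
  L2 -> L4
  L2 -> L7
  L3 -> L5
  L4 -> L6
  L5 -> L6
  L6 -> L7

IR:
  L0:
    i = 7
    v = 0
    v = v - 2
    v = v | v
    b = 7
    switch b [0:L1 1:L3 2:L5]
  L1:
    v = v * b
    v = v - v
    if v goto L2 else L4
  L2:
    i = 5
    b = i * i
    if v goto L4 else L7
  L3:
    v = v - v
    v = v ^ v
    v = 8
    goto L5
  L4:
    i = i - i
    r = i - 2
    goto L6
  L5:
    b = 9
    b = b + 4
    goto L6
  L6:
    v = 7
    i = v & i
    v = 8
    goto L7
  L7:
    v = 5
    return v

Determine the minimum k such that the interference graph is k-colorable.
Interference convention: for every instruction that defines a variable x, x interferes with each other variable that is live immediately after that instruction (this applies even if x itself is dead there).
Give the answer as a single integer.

def/use:
  L0: def={b,i,v} ue=∅
  L1: def={v} ue={b,v}
  L2: def={b,i} ue={v}
  L3: def={v} ue={v}
  L4: def={i,r} ue={i}
  L5: def={b} ue=∅
  L6: def={i,v} ue={i}
  L7: def={v} ue=∅

Backward fixpoint:
  live L0: ∅→{b,i,v}
  live L1: {b,i,v}→{i,v}
  live L2: {v}→{i}
  live L3: {i,v}→{i}
  live L4: {i}→{i}
  live L5: {i}→{i}
  live L6: {i}→∅
  live L7: ∅→∅

Interference:
  b: {i,v}
  i: {b,r,v}
  r: {i}
  v: {b,i}

Registers:
  clique {b,i,v} ⇒ need ≥ 3
  assign b→c1 i→c0 r→c1 v→c2 — no edge inside a register ⇒ χ ≤ 3
  χ = 3

Answer: 3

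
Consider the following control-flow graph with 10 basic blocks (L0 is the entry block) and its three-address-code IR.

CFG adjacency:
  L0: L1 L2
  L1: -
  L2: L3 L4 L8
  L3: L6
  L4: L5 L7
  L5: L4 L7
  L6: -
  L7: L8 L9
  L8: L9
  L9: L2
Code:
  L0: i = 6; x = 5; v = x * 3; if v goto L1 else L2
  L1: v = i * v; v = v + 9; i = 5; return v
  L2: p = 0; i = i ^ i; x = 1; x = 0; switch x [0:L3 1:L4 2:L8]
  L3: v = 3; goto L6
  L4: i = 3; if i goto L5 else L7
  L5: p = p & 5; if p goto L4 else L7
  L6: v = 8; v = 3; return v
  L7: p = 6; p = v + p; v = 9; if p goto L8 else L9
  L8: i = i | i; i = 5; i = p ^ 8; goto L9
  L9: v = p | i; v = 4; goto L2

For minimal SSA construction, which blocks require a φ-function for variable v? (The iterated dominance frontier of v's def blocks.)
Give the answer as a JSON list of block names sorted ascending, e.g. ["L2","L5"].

Answer: ["L2", "L8", "L9"]

Working:
idom tree: L1←L0 L2←L0 L3←L2 L4←L2 L5←L4 L6←L3 L7←L4 L8←L2 L9←L2
Dom at joins:
  L2: preds {L0,L9}: {L0} ∩ {L0,L2,L9} = {L0}; idom=L0
  L4: preds {L2,L5}: {L0,L2} ∩ {L0,L2,L4,L5} = {L0,L2}; idom=L2
  L7: preds {L4,L5}: {L0,L2,L4} ∩ {L0,L2,L4,L5} = {L0,L2,L4}; idom=L4
  L8: preds {L2,L7}: {L0,L2} ∩ {L0,L2,L4,L7} = {L0,L2}; idom=L2
  L9: preds {L7,L8}: {L0,L2,L4,L7} ∩ {L0,L2,L8} = {L0,L2}; idom=L2

DF walk-up:
  join L2 pred L0: · stop@L0
  join L2 pred L9: L9→L2 stop@L0
  join L4 pred L2: · stop@L2
  join L4 pred L5: L5→L4 stop@L2
  join L7 pred L4: · stop@L4
  join L7 pred L5: L5 stop@L4
  join L8 pred L2: · stop@L2
  join L8 pred L7: L7→L4 stop@L2
  join L9 pred L7: L7→L4 stop@L2
  join L9 pred L8: L8 stop@L2
  L0: DF=∅
  L1: DF=∅
  L2: DF={L2}
  L3: DF=∅
  L4: DF={L4,L8,L9}
  L5: DF={L4,L7}
  L6: DF=∅
  L7: DF={L8,L9}
  L8: DF={L9}
  L9: DF={L2}

φ for v: defs {L0,L1,L3,L6,L7,L9}
  DF⁺ = {L2,L8,L9}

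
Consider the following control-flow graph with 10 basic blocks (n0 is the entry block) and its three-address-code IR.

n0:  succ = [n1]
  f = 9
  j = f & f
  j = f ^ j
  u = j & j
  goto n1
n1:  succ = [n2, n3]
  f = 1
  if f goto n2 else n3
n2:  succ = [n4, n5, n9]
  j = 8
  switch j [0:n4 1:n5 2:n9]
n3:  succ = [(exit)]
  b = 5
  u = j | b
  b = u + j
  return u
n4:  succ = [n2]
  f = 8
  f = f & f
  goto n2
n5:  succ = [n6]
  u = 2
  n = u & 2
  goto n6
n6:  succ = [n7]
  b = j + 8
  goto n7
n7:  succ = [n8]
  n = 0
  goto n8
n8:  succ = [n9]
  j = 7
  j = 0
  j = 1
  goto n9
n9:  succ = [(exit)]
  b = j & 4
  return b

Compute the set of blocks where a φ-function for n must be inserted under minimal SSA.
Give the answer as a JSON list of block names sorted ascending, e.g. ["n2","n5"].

Answer: ["n9"]

Analysis:
idom tree: n1←n0 n2←n1 n3←n1 n4←n2 n5←n2 n6←n5 n7←n6 n8←n7 n9←n2
Join-block Dom:
  n2: preds {n1,n4}: {n0,n1} ∩ {n0,n1,n2,n4} = {n0,n1}; idom=n1
  n9: preds {n2,n8}: {n0,n1,n2} ∩ {n0,n1,n2,n5,n6,n7,n8} = {n0,n1,n2}; idom=n2

DF derivation:
  join n2 pred n1: · stop@n1
  join n2 pred n4: n4→n2 stop@n1
  join n9 pred n2: · stop@n2
  join n9 pred n8: n8→n7→n6→n5 stop@n2
  n0 → ∅
  n1 → ∅
  n2 → {n2}
  n3 → ∅
  n4 → {n2}
  n5 → {n9}
  n6 → {n9}
  n7 → {n9}
  n8 → {n9}
  n9 → ∅

φ for n: defs {n5,n7}
  DF⁺ = {n9}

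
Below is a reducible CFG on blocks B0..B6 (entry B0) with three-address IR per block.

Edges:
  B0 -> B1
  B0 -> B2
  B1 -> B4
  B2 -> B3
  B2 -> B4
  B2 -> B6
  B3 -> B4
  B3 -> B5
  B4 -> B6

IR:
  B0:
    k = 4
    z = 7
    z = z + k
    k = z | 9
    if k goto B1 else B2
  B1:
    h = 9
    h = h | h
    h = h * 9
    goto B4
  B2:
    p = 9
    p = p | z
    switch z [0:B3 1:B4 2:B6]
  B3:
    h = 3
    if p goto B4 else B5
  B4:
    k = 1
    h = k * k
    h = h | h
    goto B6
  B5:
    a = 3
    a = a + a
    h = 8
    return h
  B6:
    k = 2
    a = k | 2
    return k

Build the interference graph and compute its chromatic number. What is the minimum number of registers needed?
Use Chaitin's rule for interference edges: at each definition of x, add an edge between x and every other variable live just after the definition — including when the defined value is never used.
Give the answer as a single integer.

Answer: 2

Working:
def/use:
  B0: {k,z} / ∅
  B1: {h} / ∅
  B2: {p} / {z}
  B3: {h} / {p}
  B4: {h,k} / ∅
  B5: {a,h} / ∅
  B6: {a,k} / ∅

Live sets:
  live B0: ∅→{z}
  live B1: ∅→∅
  live B2: {z}→{p}
  live B3: {p}→∅
  live B4: ∅→∅
  live B5: ∅→∅
  live B6: ∅→∅

Conflict graph:
  a↔{k}
  h↔{p}
  k↔{a,z}
  p↔{h,z}
  z↔{k,p}

Chromatic number:
  clique {a,k} ⇒ need ≥ 2
  2-colouring: R0={k,p}  R1={a,h,z}
  χ = 2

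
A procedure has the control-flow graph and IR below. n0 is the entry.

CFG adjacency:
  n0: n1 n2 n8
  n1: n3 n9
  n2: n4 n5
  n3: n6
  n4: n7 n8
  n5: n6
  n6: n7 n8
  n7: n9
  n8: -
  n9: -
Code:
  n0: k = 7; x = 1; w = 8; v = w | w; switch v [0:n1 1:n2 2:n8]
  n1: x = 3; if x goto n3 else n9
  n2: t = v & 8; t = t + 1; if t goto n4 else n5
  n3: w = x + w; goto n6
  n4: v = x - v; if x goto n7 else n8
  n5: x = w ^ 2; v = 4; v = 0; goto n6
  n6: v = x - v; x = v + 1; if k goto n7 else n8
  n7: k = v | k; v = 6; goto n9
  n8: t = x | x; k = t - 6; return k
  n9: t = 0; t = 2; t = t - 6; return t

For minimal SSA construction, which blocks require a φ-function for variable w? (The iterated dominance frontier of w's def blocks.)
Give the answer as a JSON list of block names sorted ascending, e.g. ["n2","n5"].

Answer: ["n6", "n7", "n8", "n9"]

Working:
idom tree: n1←n0 n2←n0 n3←n1 n4←n2 n5←n2 n6←n0 n7←n0 n8←n0 n9←n0
Dom∩ at merges:
  n6: preds {n3,n5}: {n0,n1,n3} ∩ {n0,n2,n5} = {n0}; idom=n0
  n7: preds {n4,n6}: {n0,n2,n4} ∩ {n0,n6} = {n0}; idom=n0
  n8: preds {n0,n4,n6}: {n0} ∩ {n0,n2,n4} ∩ {n0,n6} = {n0}; idom=n0
  n9: preds {n1,n7}: {n0,n1} ∩ {n0,n7} = {n0}; idom=n0

DF walk-up:
  join n6 pred n3: n3→n1 stop@n0
  join n6 pred n5: n5→n2 stop@n0
  join n7 pred n4: n4→n2 stop@n0
  join n7 pred n6: n6 stop@n0
  join n8 pred n0: · stop@n0
  join n8 pred n4: n4→n2 stop@n0
  join n8 pred n6: n6 stop@n0
  join n9 pred n1: n1 stop@n0
  join n9 pred n7: n7 stop@n0
  n0 → ∅
  n1 → {n6,n9}
  n2 → {n6,n7,n8}
  n3 → {n6}
  n4 → {n7,n8}
  n5 → {n6}
  n6 → {n7,n8}
  n7 → {n9}
  n8 → ∅
  n9 → ∅

φ for w: defs {n0,n3}
  DF⁺ = {n6,n7,n8,n9}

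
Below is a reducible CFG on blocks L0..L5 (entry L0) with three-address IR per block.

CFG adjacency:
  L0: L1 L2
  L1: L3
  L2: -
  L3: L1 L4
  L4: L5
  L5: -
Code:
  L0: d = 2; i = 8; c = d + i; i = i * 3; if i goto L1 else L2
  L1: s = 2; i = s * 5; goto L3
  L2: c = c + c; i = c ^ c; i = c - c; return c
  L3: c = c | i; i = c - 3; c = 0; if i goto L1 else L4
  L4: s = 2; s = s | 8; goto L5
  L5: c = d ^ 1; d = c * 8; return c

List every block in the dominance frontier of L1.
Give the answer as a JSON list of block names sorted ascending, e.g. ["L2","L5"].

idom tree: L1←L0 L2←L0 L3←L1 L4←L3 L5←L4
Dom∩ at merges:
  L1: preds {L0,L3}: {L0} ∩ {L0,L1,L3} = {L0}; idom=L0

DF derivation:
  join L1 pred L0: · stop@L0
  join L1 pred L3: L3→L1 stop@L0
  L0 → ∅
  L1 → {L1}
  L2 → ∅
  L3 → {L1}
  L4 → ∅
  L5 → ∅

DF(L1) = ["L1"]

Answer: ["L1"]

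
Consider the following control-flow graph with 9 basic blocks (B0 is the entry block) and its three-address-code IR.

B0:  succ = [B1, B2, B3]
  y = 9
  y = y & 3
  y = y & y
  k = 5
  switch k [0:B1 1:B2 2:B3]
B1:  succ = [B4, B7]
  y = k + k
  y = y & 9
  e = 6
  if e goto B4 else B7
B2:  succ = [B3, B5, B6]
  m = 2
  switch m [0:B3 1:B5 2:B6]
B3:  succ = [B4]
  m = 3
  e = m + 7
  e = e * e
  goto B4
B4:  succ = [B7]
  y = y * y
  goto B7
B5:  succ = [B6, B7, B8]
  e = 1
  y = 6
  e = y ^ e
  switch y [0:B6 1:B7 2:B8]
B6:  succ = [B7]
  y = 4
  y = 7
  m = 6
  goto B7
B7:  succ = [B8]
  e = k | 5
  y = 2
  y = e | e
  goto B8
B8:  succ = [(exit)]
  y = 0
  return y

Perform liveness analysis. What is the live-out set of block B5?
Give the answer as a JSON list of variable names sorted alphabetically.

Answer: ["k"]

Derivation:
Per-block:
  B0 def {k,y} use ∅
  B1 def {e,y} use {k}
  B2 def {m} use ∅
  B3 def {e,m} use ∅
  B4 def {y} use {y}
  B5 def {e,y} use ∅
  B6 def {m,y} use ∅
  B7 def {e,y} use {k}
  B8 def {y} use ∅

Live sets:
  B0: in=∅ out={k,y}
  B1: in={k} out={k,y}
  B2: in={k,y} out={k,y}
  B3: in={k,y} out={k,y}
  B4: in={k,y} out={k}
  B5: in={k} out={k}
  B6: in={k} out={k}
  B7: in={k} out=∅
  B8: in=∅ out=∅

live-out(B5) = ["k"]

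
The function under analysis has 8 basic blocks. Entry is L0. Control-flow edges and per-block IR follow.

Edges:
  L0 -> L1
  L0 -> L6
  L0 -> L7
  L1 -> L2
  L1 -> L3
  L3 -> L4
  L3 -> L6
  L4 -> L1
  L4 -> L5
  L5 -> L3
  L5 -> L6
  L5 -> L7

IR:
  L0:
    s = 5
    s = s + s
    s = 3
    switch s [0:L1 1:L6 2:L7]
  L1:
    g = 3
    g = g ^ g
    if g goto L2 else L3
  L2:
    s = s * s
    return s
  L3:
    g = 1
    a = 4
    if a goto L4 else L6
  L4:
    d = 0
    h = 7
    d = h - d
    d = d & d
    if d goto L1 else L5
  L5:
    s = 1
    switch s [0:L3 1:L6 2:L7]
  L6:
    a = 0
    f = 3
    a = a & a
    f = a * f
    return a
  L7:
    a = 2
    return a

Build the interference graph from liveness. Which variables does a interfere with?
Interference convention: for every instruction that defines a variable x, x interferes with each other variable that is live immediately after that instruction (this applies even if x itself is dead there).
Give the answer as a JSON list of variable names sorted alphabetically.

Per-block:
  L0: {s} / ∅
  L1: {g} / ∅
  L2: {s} / {s}
  L3: {a,g} / ∅
  L4: {d,h} / ∅
  L5: {s} / ∅
  L6: {a,f} / ∅
  L7: {a} / ∅

Liveness:
  L0: in=∅ out={s}
  L1: in={s} out={s}
  L2: in={s} out=∅
  L3: in={s} out={s}
  L4: in={s} out={s}
  L5: in=∅ out={s}
  L6: in=∅ out=∅
  L7: in=∅ out=∅

Conflict graph:
  a↔{f,s}
  d↔{h,s}
  f↔{a}
  g↔{s}
  h↔{d,s}
  s↔{a,d,g,h}

N(a) = ["f", "s"]

Answer: ["f", "s"]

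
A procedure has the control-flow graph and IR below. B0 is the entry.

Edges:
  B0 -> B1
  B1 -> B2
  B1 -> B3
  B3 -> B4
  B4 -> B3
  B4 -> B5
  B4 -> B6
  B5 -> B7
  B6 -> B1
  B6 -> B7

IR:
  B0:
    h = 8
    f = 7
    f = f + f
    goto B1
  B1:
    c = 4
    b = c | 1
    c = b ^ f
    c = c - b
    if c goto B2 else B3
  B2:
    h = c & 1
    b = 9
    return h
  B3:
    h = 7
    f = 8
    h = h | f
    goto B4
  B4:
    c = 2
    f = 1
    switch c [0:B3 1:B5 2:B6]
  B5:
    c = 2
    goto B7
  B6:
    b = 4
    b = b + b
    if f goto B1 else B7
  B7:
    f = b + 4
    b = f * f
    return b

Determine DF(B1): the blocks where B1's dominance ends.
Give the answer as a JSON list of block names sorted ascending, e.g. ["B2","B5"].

idom tree: B1←B0 B2←B1 B3←B1 B4←B3 B5←B4 B6←B4 B7←B4
Join-block Dom:
  B1: preds {B0,B6}: {B0} ∩ {B0,B1,B3,B4,B6} = {B0}; idom=B0
  B3: preds {B1,B4}: {B0,B1} ∩ {B0,B1,B3,B4} = {B0,B1}; idom=B1
  B7: preds {B5,B6}: {B0,B1,B3,B4,B5} ∩ {B0,B1,B3,B4,B6} = {B0,B1,B3,B4}; idom=B4

DF walk-up:
  B1←B0: walk · to B0
  B1←B6: walk B6→B4→B3→B1 to B0
  B3←B1: walk · to B1
  B3←B4: walk B4→B3 to B1
  B7←B5: walk B5 to B4
  B7←B6: walk B6 to B4
  B0 → ∅
  B1 → {B1}
  B2 → ∅
  B3 → {B1,B3}
  B4 → {B1,B3}
  B5 → {B7}
  B6 → {B1,B7}
  B7 → ∅

DF(B1) = ["B1"]

Answer: ["B1"]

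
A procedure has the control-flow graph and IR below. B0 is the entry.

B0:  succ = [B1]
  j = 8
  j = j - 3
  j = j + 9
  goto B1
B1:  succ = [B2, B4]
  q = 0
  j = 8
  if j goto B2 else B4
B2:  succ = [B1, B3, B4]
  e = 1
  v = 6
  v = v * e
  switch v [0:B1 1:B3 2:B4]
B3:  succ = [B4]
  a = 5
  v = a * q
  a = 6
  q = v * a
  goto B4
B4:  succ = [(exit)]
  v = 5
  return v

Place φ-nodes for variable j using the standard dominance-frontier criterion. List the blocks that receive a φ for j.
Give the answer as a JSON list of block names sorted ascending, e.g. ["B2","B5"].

Answer: ["B1"]

Analysis:
idom tree: B1←B0 B2←B1 B3←B2 B4←B1
Join-block Dom:
  B1: preds {B0,B2}: {B0} ∩ {B0,B1,B2} = {B0}; idom=B0
  B4: preds {B1,B2,B3}: {B0,B1} ∩ {B0,B1,B2} ∩ {B0,B1,B2,B3} = {B0,B1}; idom=B1

DF derivation:
  B1←B0: walk · to B0
  B1←B2: walk B2→B1 to B0
  B4←B1: walk · to B1
  B4←B2: walk B2 to B1
  B4←B3: walk B3→B2 to B1
  B0: DF=∅
  B1: DF={B1}
  B2: DF={B1,B4}
  B3: DF={B4}
  B4: DF=∅

φ for j: defs {B0,B1}
  DF⁺ = {B1}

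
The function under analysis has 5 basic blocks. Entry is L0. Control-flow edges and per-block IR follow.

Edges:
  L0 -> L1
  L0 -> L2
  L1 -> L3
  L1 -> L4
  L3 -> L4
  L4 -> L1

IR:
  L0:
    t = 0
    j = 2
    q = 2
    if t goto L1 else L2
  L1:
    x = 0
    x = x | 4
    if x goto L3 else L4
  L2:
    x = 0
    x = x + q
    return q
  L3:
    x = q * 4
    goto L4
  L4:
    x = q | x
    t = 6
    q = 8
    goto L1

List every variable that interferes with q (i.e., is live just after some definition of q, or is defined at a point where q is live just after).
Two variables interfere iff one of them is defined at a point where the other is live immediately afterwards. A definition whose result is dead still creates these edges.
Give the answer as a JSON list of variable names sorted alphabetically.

Block summaries:
  L0 def {j,q,t} use ∅
  L1 def {x} use ∅
  L2 def {x} use {q}
  L3 def {x} use {q}
  L4 def {q,t,x} use {q,x}

Live sets:
  L0: in=∅ out={q}
  L1: in={q} out={q,x}
  L2: in={q} out=∅
  L3: in={q} out={q,x}
  L4: in={q,x} out={q}

Conflict graph:
  j: {t}
  q: {t,x}
  t: {j,q}
  x: {q}

N(q) = ["t", "x"]

Answer: ["t", "x"]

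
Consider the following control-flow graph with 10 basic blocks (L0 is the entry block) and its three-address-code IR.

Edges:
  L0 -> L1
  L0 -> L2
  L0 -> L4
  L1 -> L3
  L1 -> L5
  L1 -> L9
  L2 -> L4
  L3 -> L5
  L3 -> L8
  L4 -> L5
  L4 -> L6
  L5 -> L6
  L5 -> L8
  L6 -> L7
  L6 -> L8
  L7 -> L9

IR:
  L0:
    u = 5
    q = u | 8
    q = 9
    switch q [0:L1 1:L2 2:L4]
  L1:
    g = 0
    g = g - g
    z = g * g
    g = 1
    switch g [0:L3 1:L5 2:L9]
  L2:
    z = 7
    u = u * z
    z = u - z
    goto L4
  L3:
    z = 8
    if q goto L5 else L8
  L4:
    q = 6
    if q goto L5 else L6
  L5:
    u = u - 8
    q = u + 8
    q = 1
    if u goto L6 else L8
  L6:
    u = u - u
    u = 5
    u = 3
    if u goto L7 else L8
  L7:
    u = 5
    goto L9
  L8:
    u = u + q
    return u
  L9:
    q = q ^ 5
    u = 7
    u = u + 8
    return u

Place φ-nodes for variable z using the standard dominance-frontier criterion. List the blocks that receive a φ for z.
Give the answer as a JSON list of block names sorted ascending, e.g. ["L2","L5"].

idom tree: L1←L0 L2←L0 L3←L1 L4←L0 L5←L0 L6←L0 L7←L6 L8←L0 L9←L0
Dom at joins:
  L4: preds {L0,L2}: {L0} ∩ {L0,L2} = {L0}; idom=L0
  L5: preds {L1,L3,L4}: {L0,L1} ∩ {L0,L1,L3} ∩ {L0,L4} = {L0}; idom=L0
  L6: preds {L4,L5}: {L0,L4} ∩ {L0,L5} = {L0}; idom=L0
  L8: preds {L3,L5,L6}: {L0,L1,L3} ∩ {L0,L5} ∩ {L0,L6} = {L0}; idom=L0
  L9: preds {L1,L7}: {L0,L1} ∩ {L0,L6,L7} = {L0}; idom=L0

DF derivation:
  join L4 pred L0: · stop@L0
  join L4 pred L2: L2 stop@L0
  join L5 pred L1: L1 stop@L0
  join L5 pred L3: L3→L1 stop@L0
  join L5 pred L4: L4 stop@L0
  join L6 pred L4: L4 stop@L0
  join L6 pred L5: L5 stop@L0
  join L8 pred L3: L3→L1 stop@L0
  join L8 pred L5: L5 stop@L0
  join L8 pred L6: L6 stop@L0
  join L9 pred L1: L1 stop@L0
  join L9 pred L7: L7→L6 stop@L0
  L0: DF=∅
  L1: DF={L5,L8,L9}
  L2: DF={L4}
  L3: DF={L5,L8}
  L4: DF={L5,L6}
  L5: DF={L6,L8}
  L6: DF={L8,L9}
  L7: DF={L9}
  L8: DF=∅
  L9: DF=∅

φ for z: defs {L1,L2,L3}
  DF⁺ = {L4,L5,L6,L8,L9}

Answer: ["L4", "L5", "L6", "L8", "L9"]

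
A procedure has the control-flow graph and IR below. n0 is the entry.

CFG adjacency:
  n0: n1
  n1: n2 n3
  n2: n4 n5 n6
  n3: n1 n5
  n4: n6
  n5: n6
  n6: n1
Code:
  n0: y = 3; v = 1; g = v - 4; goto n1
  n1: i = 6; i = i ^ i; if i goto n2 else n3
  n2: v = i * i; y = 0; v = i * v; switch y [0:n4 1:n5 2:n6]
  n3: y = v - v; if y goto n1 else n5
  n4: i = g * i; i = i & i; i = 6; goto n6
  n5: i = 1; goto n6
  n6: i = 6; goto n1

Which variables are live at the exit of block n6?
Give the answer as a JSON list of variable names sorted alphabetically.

Answer: ["g", "v"]

Working:
def/use:
  n0 def {g,v,y} use ∅
  n1 def {i} use ∅
  n2 def {v,y} use {i}
  n3 def {y} use {v}
  n4 def {i} use {g,i}
  n5 def {i} use ∅
  n6 def {i} use ∅

Liveness:
  n0: in=∅ out={g,v}
  n1: in={g,v} out={g,i,v}
  n2: in={g,i} out={g,i,v}
  n3: in={g,v} out={g,v}
  n4: in={g,i,v} out={g,v}
  n5: in={g,v} out={g,v}
  n6: in={g,v} out={g,v}

live-out(n6) = ["g", "v"]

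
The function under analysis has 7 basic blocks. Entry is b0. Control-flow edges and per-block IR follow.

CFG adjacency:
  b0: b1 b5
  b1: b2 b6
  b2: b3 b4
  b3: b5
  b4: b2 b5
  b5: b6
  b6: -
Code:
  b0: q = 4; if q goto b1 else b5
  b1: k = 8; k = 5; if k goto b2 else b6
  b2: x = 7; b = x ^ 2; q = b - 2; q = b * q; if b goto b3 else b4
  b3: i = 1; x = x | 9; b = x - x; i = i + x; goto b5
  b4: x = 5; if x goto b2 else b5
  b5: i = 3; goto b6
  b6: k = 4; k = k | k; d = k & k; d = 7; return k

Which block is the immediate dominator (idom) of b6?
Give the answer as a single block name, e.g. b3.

idom tree: b1←b0 b2←b1 b3←b2 b4←b2 b5←b0 b6←b0
Dom∩ at merges:
  b2: preds {b1,b4}: {b0,b1} ∩ {b0,b1,b2,b4} = {b0,b1}; idom=b1
  b5: preds {b0,b3,b4}: {b0} ∩ {b0,b1,b2,b3} ∩ {b0,b1,b2,b4} = {b0}; idom=b0
  b6: preds {b1,b5}: {b0,b1} ∩ {b0,b5} = {b0}; idom=b0

idom(b6) = b0

Answer: b0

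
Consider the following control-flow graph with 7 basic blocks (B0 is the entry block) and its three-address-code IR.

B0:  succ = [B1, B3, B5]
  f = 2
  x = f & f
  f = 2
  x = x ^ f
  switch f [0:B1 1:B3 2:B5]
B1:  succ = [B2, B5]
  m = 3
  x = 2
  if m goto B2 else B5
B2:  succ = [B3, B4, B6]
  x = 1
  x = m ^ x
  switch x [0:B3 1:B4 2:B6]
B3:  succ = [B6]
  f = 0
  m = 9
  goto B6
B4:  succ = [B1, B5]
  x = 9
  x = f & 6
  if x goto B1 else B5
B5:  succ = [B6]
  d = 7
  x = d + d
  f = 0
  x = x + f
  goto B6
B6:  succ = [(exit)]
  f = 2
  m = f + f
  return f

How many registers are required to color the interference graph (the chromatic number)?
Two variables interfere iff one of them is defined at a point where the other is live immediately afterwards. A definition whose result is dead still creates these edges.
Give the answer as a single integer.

Block summaries:
  B0: {f,x} / ∅
  B1: {m,x} / ∅
  B2: {x} / {m}
  B3: {f,m} / ∅
  B4: {x} / {f}
  B5: {d,f,x} / ∅
  B6: {f,m} / ∅

Liveness:
  live B0: ∅→{f}
  live B1: {f}→{f,m}
  live B2: {f,m}→{f}
  live B3: ∅→∅
  live B4: {f}→{f}
  live B5: ∅→∅
  live B6: ∅→∅

Conflict graph:
  d↔∅
  f↔{m,x}
  m↔{f,x}
  x↔{f,m}

Chromatic number:
  {f,m,x} pairwise interfere (3-clique) ⇒ χ ≥ 3
  assign d→r0 f→r0 m→r1 x→r2 — no edge inside a register ⇒ χ ≤ 3
  χ = 3

Answer: 3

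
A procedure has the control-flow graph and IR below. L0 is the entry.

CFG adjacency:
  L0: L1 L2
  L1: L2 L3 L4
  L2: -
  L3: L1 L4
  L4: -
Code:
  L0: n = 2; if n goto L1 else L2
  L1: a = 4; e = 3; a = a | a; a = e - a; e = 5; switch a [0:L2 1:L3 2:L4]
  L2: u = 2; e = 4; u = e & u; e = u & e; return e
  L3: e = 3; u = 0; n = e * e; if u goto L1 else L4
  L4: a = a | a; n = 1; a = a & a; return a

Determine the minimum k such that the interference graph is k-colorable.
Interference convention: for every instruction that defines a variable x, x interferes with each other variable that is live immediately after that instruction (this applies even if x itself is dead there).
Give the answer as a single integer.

Block summaries:
  L0: {n} / ∅
  L1: {a,e} / ∅
  L2: {e,u} / ∅
  L3: {e,n,u} / ∅
  L4: {a,n} / {a}

Live sets:
  L0 li=∅ lo=∅
  L1 li=∅ lo={a}
  L2 li=∅ lo=∅
  L3 li={a} lo={a}
  L4 li={a} lo=∅

Conflict graph:
  a — {e,n,u}
  e — {a,u}
  n — {a,u}
  u — {a,e,n}

Colouring:
  lower bound: {a,e,u} mutually conflict ⇒ χ ≥ 3
  assign a→c0 e→c2 n→c2 u→c1 — no edge inside a register ⇒ χ ≤ 3
  χ = 3

Answer: 3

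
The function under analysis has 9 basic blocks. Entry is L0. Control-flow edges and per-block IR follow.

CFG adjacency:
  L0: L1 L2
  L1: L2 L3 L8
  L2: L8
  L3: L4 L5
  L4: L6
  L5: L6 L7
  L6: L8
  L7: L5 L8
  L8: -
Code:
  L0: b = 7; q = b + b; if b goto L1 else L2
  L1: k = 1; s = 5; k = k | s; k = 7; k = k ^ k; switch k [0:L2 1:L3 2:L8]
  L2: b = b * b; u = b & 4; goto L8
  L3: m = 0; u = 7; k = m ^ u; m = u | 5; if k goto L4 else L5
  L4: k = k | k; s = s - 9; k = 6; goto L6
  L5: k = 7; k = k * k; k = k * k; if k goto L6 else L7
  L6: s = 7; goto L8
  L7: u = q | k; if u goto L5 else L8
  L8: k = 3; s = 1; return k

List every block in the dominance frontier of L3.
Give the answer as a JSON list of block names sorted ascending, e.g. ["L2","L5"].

Answer: ["L8"]

Working:
idom tree: L1←L0 L2←L0 L3←L1 L4←L3 L5←L3 L6←L3 L7←L5 L8←L0
Dom∩ at merges:
  L2: preds {L0,L1}: {L0} ∩ {L0,L1} = {L0}; idom=L0
  L5: preds {L3,L7}: {L0,L1,L3} ∩ {L0,L1,L3,L5,L7} = {L0,L1,L3}; idom=L3
  L6: preds {L4,L5}: {L0,L1,L3,L4} ∩ {L0,L1,L3,L5} = {L0,L1,L3}; idom=L3
  L8: preds {L1,L2,L6,L7}: {L0,L1} ∩ {L0,L2} ∩ {L0,L1,L3,L6} ∩ {L0,L1,L3,L5,L7} = {L0}; idom=L0

DF walk-up:
  L2←L0: walk · to L0
  L2←L1: walk L1 to L0
  L5←L3: walk · to L3
  L5←L7: walk L7→L5 to L3
  L6←L4: walk L4 to L3
  L6←L5: walk L5 to L3
  L8←L1: walk L1 to L0
  L8←L2: walk L2 to L0
  L8←L6: walk L6→L3→L1 to L0
  L8←L7: walk L7→L5→L3→L1 to L0
  DF(L0)=∅
  DF(L1)={L2,L8}
  DF(L2)={L8}
  DF(L3)={L8}
  DF(L4)={L6}
  DF(L5)={L5,L6,L8}
  DF(L6)={L8}
  DF(L7)={L5,L8}
  DF(L8)=∅

DF(L3) = ["L8"]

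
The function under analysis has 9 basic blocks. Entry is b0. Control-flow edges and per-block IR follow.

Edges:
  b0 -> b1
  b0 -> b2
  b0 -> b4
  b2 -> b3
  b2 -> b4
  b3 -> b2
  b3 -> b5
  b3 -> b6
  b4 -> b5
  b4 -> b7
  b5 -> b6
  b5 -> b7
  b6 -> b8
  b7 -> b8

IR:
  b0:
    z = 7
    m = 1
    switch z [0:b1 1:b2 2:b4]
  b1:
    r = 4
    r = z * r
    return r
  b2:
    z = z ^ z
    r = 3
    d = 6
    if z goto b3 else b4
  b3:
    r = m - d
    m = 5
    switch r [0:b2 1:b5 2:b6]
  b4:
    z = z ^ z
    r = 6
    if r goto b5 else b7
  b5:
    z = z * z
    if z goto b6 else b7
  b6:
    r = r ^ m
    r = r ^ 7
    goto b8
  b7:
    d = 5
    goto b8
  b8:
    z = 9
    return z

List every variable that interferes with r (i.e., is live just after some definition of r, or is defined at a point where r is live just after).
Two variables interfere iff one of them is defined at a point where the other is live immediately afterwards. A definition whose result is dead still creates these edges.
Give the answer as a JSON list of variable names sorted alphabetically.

Per-block:
  b0 def {m,z} use ∅
  b1 def {r} use {z}
  b2 def {d,r,z} use {z}
  b3 def {m,r} use {d,m}
  b4 def {r,z} use {z}
  b5 def {z} use {z}
  b6 def {r} use {m,r}
  b7 def {d} use ∅
  b8 def {z} use ∅

Liveness:
  b0 li=∅ lo={m,z}
  b1 li={z} lo=∅
  b2 li={m,z} lo={d,m,z}
  b3 li={d,m,z} lo={m,r,z}
  b4 li={m,z} lo={m,r,z}
  b5 li={m,r,z} lo={m,r}
  b6 li={m,r} lo=∅
  b7 li=∅ lo=∅
  b8 li=∅ lo=∅

Conflict graph:
  d — {m,z}
  m — {d,r,z}
  r — {m,z}
  z — {d,m,r}

N(r) = ["m", "z"]

Answer: ["m", "z"]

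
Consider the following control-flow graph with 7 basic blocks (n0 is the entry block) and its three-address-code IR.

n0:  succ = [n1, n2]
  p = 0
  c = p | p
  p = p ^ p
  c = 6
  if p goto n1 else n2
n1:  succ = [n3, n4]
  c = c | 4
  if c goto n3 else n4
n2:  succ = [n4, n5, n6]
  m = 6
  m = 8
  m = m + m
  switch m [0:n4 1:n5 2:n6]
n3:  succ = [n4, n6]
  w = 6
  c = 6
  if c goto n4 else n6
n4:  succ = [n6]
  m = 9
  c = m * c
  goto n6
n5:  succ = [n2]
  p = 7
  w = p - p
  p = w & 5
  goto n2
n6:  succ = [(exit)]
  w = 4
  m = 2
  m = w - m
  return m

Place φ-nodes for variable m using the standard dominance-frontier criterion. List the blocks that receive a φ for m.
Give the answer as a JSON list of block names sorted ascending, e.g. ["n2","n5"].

idom tree: n1←n0 n2←n0 n3←n1 n4←n0 n5←n2 n6←n0
Dom∩ at merges:
  n2: preds {n0,n5}: {n0} ∩ {n0,n2,n5} = {n0}; idom=n0
  n4: preds {n1,n2,n3}: {n0,n1} ∩ {n0,n2} ∩ {n0,n1,n3} = {n0}; idom=n0
  n6: preds {n2,n3,n4}: {n0,n2} ∩ {n0,n1,n3} ∩ {n0,n4} = {n0}; idom=n0

DF walk-up:
  n2←n0: walk · to n0
  n2←n5: walk n5→n2 to n0
  n4←n1: walk n1 to n0
  n4←n2: walk n2 to n0
  n4←n3: walk n3→n1 to n0
  n6←n2: walk n2 to n0
  n6←n3: walk n3→n1 to n0
  n6←n4: walk n4 to n0
  DF(n0)=∅
  DF(n1)={n4,n6}
  DF(n2)={n2,n4,n6}
  DF(n3)={n4,n6}
  DF(n4)={n6}
  DF(n5)={n2}
  DF(n6)=∅

φ for m: defs {n2,n4,n6}
  DF⁺ = {n2,n4,n6}

Answer: ["n2", "n4", "n6"]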